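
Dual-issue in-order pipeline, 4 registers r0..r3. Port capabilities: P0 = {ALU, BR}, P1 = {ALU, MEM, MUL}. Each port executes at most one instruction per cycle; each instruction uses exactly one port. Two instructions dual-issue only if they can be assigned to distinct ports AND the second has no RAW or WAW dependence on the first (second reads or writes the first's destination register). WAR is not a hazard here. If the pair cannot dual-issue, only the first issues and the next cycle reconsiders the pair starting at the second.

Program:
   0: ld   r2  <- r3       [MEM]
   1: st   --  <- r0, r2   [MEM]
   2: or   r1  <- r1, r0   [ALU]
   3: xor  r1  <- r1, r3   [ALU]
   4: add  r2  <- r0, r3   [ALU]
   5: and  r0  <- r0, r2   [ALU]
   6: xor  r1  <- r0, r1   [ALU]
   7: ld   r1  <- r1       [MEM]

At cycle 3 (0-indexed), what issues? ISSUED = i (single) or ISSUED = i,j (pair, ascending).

#0 head=0: ld.MEM i0 no-port MEM/MEM
#1 head=1: st.MEM/or.ALU i1+i2 pair
#2 head=3: xor.ALU/add.ALU i3+i4 pair
#3 head=5: and.ALU i5 RAW r0
#4 head=6: xor.ALU i6 RAW+WAW r1
#5 head=7: ld.MEM i7 tail

ISSUED = 5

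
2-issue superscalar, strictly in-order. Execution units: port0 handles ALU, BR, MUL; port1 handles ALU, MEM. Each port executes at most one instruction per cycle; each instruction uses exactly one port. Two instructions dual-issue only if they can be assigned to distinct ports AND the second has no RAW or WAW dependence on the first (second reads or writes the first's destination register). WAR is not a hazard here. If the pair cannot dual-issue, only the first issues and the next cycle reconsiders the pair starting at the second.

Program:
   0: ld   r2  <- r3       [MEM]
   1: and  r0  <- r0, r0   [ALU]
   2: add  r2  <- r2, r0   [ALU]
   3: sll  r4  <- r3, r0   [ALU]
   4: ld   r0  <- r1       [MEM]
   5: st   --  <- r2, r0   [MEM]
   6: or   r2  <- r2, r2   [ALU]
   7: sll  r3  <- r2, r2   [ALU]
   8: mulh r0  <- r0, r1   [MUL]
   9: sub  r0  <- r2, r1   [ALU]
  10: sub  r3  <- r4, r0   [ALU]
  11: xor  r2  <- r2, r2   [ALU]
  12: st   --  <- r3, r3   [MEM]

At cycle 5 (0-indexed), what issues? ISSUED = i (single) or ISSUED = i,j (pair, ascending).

c0: i0&i1 ld.MEM/and.ALU  pair
c1: i2&i3 add.ALU/sll.ALU  pair
c2: i4 ld.MEM  no-port MEM/MEM
c3: i5&i6 st.MEM/or.ALU  pair
c4: i7&i8 sll.ALU/mulh.MUL  pair
c5: i9 sub.ALU  RAW r0
c6: i10&i11 sub.ALU/xor.ALU  pair
c7: i12 st.MEM  tail

ISSUED = 9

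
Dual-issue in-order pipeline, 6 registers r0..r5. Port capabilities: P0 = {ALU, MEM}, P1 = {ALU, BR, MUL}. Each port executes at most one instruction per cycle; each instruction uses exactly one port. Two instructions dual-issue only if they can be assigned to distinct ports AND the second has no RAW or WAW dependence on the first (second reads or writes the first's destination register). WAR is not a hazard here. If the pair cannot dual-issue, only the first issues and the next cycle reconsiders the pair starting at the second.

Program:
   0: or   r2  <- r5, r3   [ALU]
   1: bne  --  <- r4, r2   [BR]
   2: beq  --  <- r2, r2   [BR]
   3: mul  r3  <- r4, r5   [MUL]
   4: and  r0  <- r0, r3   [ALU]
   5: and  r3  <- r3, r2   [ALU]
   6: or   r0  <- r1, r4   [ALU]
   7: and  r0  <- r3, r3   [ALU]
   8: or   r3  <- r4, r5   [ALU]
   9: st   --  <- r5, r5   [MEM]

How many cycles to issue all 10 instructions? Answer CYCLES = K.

  cy0 -> i0 (or.ALU) RAW r2
  cy1 -> i1 (bne.BR) no-port BR/BR
  cy2 -> i2 (beq.BR) no-port BR/MUL
  cy3 -> i3 (mul.MUL) RAW r3
  cy4 -> i4,i5 (and.ALU and.ALU) 2-wide
  cy5 -> i6 (or.ALU) WAW r0
  cy6 -> i7,i8 (and.ALU or.ALU) 2-wide
  cy7 -> i9 (st.MEM) tail

CYCLES = 8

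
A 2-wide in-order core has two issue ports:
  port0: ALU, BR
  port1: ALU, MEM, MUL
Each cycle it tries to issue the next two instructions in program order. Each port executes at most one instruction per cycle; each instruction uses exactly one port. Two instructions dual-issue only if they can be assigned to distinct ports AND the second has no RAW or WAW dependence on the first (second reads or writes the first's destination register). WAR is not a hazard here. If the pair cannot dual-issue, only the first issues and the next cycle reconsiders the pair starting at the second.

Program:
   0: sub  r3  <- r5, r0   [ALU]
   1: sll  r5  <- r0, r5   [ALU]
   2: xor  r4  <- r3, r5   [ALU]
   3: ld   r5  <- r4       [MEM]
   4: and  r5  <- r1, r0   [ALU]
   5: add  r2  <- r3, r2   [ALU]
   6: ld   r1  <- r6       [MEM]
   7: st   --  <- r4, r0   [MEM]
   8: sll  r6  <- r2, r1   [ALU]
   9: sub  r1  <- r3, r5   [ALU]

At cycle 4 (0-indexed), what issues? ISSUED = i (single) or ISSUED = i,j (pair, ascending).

0. sub.ALU sll.ALU @i0/i1  | pair
1. xor.ALU @i2  | RAW r4
2. ld.MEM @i3  | WAW r5
3. and.ALU add.ALU @i4/i5  | pair
4. ld.MEM @i6  | no-port MEM/MEM
5. st.MEM sll.ALU @i7/i8  | pair
6. sub.ALU @i9  | tail

ISSUED = 6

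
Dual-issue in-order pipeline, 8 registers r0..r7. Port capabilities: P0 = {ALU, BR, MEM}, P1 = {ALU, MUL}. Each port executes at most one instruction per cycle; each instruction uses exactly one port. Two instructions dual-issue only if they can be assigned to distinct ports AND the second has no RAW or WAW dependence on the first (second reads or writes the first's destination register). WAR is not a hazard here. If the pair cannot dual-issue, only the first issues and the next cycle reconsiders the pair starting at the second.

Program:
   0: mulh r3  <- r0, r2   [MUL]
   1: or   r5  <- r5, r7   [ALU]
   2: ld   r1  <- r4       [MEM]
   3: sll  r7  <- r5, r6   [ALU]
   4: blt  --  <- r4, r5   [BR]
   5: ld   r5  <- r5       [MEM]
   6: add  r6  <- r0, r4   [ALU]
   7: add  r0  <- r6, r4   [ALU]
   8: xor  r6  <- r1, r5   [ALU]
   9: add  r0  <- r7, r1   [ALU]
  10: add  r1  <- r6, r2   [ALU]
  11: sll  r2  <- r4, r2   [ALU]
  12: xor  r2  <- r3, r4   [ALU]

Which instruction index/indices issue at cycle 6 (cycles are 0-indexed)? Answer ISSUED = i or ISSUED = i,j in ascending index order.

c0: i0/i1 mulh.MUL/or.ALU  pair
c1: i2/i3 ld.MEM/sll.ALU  pair
c2: i4 blt.BR  no-port BR/MEM
c3: i5/i6 ld.MEM/add.ALU  pair
c4: i7/i8 add.ALU/xor.ALU  pair
c5: i9/i10 add.ALU/add.ALU  pair
c6: i11 sll.ALU  WAW r2
c7: i12 xor.ALU  tail

ISSUED = 11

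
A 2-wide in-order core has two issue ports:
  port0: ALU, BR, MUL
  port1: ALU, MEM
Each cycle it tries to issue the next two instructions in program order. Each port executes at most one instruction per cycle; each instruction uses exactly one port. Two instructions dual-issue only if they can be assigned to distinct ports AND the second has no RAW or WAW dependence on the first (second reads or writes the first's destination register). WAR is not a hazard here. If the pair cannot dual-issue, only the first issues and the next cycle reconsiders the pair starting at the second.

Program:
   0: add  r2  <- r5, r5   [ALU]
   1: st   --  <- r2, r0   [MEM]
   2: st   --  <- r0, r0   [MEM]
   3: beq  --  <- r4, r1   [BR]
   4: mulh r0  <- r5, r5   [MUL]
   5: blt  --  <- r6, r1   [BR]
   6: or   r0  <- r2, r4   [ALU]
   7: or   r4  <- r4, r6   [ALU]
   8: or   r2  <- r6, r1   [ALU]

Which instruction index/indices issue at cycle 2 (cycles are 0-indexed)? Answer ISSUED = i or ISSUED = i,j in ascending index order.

ISSUED = 2,3

0. add @i0  | RAW r2
1. st @i1  | no-port MEM/MEM
2. st beq @i2,i3  | dual
3. mulh @i4  | no-port MUL/BR
4. blt or @i5,i6  | dual
5. or or @i7,i8  | dual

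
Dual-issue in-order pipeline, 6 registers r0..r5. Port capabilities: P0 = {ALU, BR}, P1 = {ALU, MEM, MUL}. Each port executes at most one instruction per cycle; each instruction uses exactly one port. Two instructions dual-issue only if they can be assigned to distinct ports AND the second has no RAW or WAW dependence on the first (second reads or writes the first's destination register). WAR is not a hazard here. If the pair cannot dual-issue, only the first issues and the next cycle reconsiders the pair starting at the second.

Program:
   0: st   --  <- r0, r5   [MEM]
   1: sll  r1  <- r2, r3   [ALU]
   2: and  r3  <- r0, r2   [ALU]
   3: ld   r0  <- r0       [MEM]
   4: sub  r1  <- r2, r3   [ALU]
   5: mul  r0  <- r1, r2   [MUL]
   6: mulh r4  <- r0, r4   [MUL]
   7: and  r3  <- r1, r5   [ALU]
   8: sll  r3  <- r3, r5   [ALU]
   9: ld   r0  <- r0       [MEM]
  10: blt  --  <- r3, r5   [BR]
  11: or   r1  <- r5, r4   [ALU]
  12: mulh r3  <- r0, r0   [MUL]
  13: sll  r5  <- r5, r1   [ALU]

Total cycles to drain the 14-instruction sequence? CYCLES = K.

c0: i0,i1 st.MEM/sll.ALU  pair
c1: i2,i3 and.ALU/ld.MEM  pair
c2: i4 sub.ALU  RAW r1
c3: i5 mul.MUL  no-port MUL/MUL
c4: i6,i7 mulh.MUL/and.ALU  pair
c5: i8,i9 sll.ALU/ld.MEM  pair
c6: i10,i11 blt.BR/or.ALU  pair
c7: i12,i13 mulh.MUL/sll.ALU  pair

CYCLES = 8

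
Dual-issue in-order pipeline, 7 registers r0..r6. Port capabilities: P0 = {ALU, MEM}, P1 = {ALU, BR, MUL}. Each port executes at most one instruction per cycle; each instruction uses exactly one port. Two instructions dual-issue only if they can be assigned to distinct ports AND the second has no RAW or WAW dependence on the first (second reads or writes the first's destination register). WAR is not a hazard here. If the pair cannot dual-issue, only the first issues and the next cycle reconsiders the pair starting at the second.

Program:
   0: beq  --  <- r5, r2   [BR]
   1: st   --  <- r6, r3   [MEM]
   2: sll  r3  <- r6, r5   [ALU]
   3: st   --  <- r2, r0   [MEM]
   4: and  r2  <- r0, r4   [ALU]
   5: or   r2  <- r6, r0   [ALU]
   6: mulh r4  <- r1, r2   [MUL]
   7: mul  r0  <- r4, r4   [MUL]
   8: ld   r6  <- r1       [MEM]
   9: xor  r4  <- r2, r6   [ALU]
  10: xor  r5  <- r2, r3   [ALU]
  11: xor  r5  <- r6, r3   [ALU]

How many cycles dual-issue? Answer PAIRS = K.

[0] i0,i1  beq/st  -- dual
[1] i2,i3  sll/st  -- dual
[2] i4  and  -- WAW r2
[3] i5  or  -- RAW r2
[4] i6  mulh  -- no-port MUL/MUL
[5] i7,i8  mul/ld  -- dual
[6] i9,i10  xor/xor  -- dual
[7] i11  xor  -- tail

PAIRS = 4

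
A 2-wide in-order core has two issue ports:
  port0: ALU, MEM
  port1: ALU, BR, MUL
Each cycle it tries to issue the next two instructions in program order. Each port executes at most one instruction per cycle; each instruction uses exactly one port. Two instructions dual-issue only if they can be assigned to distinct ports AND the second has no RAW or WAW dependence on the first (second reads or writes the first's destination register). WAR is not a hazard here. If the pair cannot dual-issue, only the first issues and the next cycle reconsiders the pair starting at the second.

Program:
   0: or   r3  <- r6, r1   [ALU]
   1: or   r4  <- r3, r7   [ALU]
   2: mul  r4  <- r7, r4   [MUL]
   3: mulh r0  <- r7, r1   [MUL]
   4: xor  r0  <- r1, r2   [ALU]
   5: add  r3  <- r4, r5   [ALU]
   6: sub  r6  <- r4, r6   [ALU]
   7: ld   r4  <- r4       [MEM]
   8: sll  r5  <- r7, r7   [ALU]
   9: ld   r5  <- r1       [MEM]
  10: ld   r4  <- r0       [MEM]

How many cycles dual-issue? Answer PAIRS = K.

t=0 i0:or.ALU ; RAW r3
t=1 i1:or.ALU ; RAW+WAW r4
t=2 i2:mul.MUL ; no-port MUL/MUL
t=3 i3:mulh.MUL ; WAW r0
t=4 i4,i5:xor.ALU/add.ALU ; dual
t=5 i6,i7:sub.ALU/ld.MEM ; dual
t=6 i8:sll.ALU ; WAW r5
t=7 i9:ld.MEM ; no-port MEM/MEM
t=8 i10:ld.MEM ; tail

PAIRS = 2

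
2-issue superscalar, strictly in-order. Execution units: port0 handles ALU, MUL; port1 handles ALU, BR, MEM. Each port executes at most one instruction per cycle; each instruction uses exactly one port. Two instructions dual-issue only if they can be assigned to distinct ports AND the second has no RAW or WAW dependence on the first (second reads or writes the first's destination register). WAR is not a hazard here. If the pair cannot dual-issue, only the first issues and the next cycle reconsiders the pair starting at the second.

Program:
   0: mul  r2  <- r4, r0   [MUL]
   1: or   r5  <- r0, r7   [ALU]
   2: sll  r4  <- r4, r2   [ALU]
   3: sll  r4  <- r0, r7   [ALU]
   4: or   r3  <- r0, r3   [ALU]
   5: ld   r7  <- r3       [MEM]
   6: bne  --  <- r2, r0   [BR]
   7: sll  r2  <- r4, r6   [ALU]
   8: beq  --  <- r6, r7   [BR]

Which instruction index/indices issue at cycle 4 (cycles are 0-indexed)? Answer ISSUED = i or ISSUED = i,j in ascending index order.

c0: i0+i1 mul.MUL or.ALU  pair
c1: i2 sll.ALU  WAW r4
c2: i3+i4 sll.ALU or.ALU  pair
c3: i5 ld.MEM  no-port MEM/BR
c4: i6+i7 bne.BR sll.ALU  pair
c5: i8 beq.BR  tail

ISSUED = 6,7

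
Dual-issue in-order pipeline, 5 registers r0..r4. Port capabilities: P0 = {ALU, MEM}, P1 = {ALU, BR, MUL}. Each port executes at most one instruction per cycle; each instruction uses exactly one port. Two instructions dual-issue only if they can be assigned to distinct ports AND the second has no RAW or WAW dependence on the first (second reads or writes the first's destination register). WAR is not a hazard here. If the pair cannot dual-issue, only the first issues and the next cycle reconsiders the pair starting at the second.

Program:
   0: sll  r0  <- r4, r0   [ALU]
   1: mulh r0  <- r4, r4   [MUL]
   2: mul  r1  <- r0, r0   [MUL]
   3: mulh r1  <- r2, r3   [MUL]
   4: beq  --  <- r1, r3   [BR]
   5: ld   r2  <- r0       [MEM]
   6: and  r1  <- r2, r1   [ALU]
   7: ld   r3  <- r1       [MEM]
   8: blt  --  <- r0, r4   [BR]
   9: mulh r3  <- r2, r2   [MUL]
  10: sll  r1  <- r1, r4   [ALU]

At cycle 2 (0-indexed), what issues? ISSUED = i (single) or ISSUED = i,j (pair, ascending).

ISSUED = 2

#0 head=0: sll i0 WAW r0
#1 head=1: mulh i1 no-port MUL/MUL
#2 head=2: mul i2 no-port MUL/MUL
#3 head=3: mulh i3 no-port MUL/BR
#4 head=4: beq+ld i4+i5 2-wide
#5 head=6: and i6 RAW r1
#6 head=7: ld+blt i7+i8 2-wide
#7 head=9: mulh+sll i9+i10 2-wide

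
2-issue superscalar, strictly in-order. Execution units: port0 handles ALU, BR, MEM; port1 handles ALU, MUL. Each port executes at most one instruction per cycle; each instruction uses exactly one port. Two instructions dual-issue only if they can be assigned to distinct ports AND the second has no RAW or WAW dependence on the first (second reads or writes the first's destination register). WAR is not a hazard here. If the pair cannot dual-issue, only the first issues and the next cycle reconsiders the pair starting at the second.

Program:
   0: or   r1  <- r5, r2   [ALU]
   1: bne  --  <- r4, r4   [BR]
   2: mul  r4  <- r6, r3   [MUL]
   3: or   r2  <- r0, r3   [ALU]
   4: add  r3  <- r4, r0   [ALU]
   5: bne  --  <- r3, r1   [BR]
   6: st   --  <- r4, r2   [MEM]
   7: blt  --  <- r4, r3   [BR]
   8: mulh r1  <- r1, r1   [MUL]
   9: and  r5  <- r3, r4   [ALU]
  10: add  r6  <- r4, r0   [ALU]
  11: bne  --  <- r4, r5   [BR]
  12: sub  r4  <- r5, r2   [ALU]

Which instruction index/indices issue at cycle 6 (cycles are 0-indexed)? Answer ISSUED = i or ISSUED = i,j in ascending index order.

ISSUED = 9,10

#0 head=0: or;bne i0,i1 pair
#1 head=2: mul;or i2,i3 pair
#2 head=4: add i4 RAW r3
#3 head=5: bne i5 no-port BR/MEM
#4 head=6: st i6 no-port MEM/BR
#5 head=7: blt;mulh i7,i8 pair
#6 head=9: and;add i9,i10 pair
#7 head=11: bne;sub i11,i12 pair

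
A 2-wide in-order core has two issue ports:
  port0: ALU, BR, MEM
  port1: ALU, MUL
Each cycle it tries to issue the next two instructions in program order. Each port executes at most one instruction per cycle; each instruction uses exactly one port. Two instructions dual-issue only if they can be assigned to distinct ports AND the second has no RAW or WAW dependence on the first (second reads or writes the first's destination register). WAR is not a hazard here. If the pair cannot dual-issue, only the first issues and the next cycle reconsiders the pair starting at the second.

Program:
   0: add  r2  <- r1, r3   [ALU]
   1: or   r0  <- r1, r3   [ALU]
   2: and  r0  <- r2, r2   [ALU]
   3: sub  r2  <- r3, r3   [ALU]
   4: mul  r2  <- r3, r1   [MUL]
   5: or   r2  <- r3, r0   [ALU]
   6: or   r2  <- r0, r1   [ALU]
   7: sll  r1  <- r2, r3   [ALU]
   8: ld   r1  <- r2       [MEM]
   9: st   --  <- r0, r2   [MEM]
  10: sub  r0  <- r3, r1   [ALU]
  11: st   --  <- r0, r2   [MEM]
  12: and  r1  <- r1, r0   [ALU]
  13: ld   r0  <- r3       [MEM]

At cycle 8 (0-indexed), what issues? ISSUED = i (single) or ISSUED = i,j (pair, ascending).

ISSUED = 11,12

[0] i0+i1  add.ALU/or.ALU  -- pair
[1] i2+i3  and.ALU/sub.ALU  -- pair
[2] i4  mul.MUL  -- WAW r2
[3] i5  or.ALU  -- WAW r2
[4] i6  or.ALU  -- RAW r2
[5] i7  sll.ALU  -- WAW r1
[6] i8  ld.MEM  -- no-port MEM/MEM
[7] i9+i10  st.MEM/sub.ALU  -- pair
[8] i11+i12  st.MEM/and.ALU  -- pair
[9] i13  ld.MEM  -- tail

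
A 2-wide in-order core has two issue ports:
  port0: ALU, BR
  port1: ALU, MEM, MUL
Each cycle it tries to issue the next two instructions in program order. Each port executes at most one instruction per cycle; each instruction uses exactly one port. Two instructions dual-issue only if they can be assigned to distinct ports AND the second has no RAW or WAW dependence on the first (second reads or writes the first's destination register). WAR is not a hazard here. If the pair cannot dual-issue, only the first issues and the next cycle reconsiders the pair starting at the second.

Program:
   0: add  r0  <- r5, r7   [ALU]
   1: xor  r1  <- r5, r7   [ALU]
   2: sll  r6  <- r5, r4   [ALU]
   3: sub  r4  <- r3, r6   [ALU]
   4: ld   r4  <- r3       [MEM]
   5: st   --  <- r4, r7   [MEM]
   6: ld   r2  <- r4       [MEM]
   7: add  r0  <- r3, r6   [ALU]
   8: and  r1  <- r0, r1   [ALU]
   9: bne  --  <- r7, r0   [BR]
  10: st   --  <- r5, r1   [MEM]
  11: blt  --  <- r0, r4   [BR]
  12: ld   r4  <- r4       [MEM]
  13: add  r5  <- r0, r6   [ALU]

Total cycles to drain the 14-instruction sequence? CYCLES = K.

CYCLES = 9

0. add xor @i0/i1  | pair
1. sll @i2  | RAW r6
2. sub @i3  | WAW r4
3. ld @i4  | no-port MEM/MEM
4. st @i5  | no-port MEM/MEM
5. ld add @i6/i7  | pair
6. and bne @i8/i9  | pair
7. st blt @i10/i11  | pair
8. ld add @i12/i13  | pair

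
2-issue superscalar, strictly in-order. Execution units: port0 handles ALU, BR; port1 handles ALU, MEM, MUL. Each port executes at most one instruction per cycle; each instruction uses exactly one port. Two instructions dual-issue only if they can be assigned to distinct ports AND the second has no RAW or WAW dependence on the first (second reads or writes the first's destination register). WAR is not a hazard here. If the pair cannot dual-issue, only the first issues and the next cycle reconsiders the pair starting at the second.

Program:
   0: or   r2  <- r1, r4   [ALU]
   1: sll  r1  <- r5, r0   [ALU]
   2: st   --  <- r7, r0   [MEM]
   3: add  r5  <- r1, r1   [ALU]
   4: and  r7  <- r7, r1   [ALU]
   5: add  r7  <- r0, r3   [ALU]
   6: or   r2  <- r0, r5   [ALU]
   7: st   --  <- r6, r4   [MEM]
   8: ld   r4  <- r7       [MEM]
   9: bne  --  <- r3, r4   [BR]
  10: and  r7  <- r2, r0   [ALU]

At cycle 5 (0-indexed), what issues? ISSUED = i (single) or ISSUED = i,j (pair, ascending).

c0: i0+i1 or sll  pair
c1: i2+i3 st add  pair
c2: i4 and  WAW r7
c3: i5+i6 add or  pair
c4: i7 st  no-port MEM/MEM
c5: i8 ld  RAW r4
c6: i9+i10 bne and  pair

ISSUED = 8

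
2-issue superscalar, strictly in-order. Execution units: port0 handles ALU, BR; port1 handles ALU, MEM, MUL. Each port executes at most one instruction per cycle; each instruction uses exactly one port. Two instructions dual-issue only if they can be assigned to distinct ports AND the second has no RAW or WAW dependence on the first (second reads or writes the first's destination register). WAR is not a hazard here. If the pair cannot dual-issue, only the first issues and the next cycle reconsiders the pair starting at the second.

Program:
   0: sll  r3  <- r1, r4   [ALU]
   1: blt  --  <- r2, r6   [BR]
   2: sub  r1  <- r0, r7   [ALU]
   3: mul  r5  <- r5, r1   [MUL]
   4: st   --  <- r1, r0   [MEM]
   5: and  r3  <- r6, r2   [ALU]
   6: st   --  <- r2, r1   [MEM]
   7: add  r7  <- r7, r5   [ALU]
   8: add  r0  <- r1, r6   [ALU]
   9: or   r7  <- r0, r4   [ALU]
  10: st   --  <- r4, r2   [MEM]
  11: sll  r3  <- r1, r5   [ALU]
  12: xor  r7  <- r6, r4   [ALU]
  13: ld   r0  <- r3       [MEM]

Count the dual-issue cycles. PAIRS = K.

c0: i0,i1 sll/blt  pair
c1: i2 sub  RAW r1
c2: i3 mul  no-port MUL/MEM
c3: i4,i5 st/and  pair
c4: i6,i7 st/add  pair
c5: i8 add  RAW r0
c6: i9,i10 or/st  pair
c7: i11,i12 sll/xor  pair
c8: i13 ld  tail

PAIRS = 5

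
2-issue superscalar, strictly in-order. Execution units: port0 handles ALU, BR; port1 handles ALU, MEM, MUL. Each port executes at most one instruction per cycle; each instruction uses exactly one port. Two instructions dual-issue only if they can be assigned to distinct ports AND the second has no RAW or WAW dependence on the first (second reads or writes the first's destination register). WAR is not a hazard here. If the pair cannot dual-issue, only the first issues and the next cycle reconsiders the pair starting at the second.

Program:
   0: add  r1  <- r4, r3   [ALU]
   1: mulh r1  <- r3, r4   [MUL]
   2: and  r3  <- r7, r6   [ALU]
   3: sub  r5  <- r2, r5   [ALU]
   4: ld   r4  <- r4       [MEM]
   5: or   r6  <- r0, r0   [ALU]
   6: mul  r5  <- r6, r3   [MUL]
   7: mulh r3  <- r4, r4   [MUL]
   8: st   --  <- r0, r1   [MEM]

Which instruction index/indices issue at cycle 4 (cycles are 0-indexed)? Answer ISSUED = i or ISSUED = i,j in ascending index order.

ISSUED = 6

  cy0 -> i0 (add) WAW r1
  cy1 -> i1+i2 (mulh and) dual
  cy2 -> i3+i4 (sub ld) dual
  cy3 -> i5 (or) RAW r6
  cy4 -> i6 (mul) no-port MUL/MUL
  cy5 -> i7 (mulh) no-port MUL/MEM
  cy6 -> i8 (st) tail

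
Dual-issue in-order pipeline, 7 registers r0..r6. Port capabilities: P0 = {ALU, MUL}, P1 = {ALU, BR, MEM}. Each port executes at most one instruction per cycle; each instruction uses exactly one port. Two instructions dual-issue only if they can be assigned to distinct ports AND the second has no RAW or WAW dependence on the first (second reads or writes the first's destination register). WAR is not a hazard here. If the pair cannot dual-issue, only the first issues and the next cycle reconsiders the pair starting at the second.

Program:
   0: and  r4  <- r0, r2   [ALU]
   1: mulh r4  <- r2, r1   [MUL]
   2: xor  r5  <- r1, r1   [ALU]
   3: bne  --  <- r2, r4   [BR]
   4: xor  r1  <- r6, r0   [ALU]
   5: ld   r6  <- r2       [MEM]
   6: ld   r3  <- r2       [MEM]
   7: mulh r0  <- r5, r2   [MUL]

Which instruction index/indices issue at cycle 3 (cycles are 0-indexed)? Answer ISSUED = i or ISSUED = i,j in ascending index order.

[0] i0  and.ALU  -- WAW r4
[1] i1+i2  mulh.MUL/xor.ALU  -- dual
[2] i3+i4  bne.BR/xor.ALU  -- dual
[3] i5  ld.MEM  -- no-port MEM/MEM
[4] i6+i7  ld.MEM/mulh.MUL  -- dual

ISSUED = 5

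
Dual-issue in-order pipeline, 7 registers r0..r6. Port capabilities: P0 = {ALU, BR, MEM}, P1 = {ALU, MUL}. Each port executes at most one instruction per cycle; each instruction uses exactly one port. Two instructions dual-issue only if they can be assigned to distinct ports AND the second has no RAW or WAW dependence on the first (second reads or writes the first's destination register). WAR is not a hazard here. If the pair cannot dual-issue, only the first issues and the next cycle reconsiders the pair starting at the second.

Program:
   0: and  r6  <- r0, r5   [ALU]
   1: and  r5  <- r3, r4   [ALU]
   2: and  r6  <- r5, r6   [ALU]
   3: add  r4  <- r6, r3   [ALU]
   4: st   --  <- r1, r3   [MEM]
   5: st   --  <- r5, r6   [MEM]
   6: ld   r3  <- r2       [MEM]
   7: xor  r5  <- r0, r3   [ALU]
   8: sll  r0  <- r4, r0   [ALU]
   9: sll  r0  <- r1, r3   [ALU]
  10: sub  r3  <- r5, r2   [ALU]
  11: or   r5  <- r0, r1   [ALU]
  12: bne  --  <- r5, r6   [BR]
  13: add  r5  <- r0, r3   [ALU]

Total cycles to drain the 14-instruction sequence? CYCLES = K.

t=0 i0,i1:and.ALU+and.ALU ; 2-wide
t=1 i2:and.ALU ; RAW r6
t=2 i3,i4:add.ALU+st.MEM ; 2-wide
t=3 i5:st.MEM ; no-port MEM/MEM
t=4 i6:ld.MEM ; RAW r3
t=5 i7,i8:xor.ALU+sll.ALU ; 2-wide
t=6 i9,i10:sll.ALU+sub.ALU ; 2-wide
t=7 i11:or.ALU ; RAW r5
t=8 i12,i13:bne.BR+add.ALU ; 2-wide

CYCLES = 9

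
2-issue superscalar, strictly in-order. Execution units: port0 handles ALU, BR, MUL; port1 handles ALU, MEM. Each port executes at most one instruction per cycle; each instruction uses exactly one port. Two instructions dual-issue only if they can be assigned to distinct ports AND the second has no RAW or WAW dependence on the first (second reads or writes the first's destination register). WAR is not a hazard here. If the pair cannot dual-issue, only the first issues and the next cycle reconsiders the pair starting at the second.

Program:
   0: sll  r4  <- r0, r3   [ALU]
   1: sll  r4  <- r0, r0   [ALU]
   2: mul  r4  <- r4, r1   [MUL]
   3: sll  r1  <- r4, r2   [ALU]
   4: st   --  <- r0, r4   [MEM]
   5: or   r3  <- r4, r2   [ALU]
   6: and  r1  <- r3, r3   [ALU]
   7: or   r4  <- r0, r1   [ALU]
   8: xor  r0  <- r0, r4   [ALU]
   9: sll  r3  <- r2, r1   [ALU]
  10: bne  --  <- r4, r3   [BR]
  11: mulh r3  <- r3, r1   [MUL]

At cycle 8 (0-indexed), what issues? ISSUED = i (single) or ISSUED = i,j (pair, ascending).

t=0 i0:sll.ALU ; WAW r4
t=1 i1:sll.ALU ; RAW+WAW r4
t=2 i2:mul.MUL ; RAW r4
t=3 i3/i4:sll.ALU;st.MEM ; 2-wide
t=4 i5:or.ALU ; RAW r3
t=5 i6:and.ALU ; RAW r1
t=6 i7:or.ALU ; RAW r4
t=7 i8/i9:xor.ALU;sll.ALU ; 2-wide
t=8 i10:bne.BR ; no-port BR/MUL
t=9 i11:mulh.MUL ; tail

ISSUED = 10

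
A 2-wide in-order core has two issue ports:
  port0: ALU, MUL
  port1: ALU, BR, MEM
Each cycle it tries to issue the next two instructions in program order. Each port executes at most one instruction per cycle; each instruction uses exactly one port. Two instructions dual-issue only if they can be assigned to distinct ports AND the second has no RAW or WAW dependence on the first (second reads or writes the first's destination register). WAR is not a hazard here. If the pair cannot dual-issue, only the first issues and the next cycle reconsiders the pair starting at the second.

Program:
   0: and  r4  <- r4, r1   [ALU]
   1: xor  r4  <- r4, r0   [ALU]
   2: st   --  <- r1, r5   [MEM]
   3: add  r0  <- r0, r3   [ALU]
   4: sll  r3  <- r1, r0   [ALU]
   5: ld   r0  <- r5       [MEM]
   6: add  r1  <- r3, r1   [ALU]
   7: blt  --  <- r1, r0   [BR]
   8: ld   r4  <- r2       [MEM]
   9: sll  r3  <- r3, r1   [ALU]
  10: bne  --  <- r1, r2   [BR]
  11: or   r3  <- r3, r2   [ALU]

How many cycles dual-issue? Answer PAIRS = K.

PAIRS = 4

c0: i0 and.ALU  RAW+WAW r4
c1: i1+i2 xor.ALU st.MEM  dual
c2: i3 add.ALU  RAW r0
c3: i4+i5 sll.ALU ld.MEM  dual
c4: i6 add.ALU  RAW r1
c5: i7 blt.BR  no-port BR/MEM
c6: i8+i9 ld.MEM sll.ALU  dual
c7: i10+i11 bne.BR or.ALU  dual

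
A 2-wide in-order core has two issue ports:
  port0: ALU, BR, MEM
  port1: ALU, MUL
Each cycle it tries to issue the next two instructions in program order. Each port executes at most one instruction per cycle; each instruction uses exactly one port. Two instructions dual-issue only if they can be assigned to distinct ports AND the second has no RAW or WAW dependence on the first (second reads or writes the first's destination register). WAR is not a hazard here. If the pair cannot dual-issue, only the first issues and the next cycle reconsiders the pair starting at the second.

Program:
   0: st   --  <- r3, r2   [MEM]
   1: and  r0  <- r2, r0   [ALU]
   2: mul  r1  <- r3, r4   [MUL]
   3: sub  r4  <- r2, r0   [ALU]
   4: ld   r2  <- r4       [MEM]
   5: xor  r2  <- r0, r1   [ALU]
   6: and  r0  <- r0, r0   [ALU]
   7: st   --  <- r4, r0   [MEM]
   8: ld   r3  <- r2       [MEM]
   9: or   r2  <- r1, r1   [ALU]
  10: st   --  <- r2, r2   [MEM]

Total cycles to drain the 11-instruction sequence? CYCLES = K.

0. st+and @i0,i1  | dual
1. mul+sub @i2,i3  | dual
2. ld @i4  | WAW r2
3. xor+and @i5,i6  | dual
4. st @i7  | no-port MEM/MEM
5. ld+or @i8,i9  | dual
6. st @i10  | tail

CYCLES = 7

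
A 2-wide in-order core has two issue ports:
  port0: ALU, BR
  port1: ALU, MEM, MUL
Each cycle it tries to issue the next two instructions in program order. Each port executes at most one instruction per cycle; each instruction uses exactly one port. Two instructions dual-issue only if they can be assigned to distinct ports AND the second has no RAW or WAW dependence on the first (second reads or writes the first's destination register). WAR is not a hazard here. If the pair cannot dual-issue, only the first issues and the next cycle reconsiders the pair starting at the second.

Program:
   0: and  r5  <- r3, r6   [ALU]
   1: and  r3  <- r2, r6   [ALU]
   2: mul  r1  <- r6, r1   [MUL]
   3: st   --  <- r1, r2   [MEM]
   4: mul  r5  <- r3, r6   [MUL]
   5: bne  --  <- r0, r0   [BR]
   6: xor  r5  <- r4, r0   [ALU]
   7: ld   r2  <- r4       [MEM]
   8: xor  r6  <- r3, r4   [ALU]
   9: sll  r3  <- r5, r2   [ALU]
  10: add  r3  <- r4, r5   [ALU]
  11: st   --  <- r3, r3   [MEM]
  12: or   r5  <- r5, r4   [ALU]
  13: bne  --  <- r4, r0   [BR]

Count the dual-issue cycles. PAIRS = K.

PAIRS = 5

#0 head=0: and.ALU and.ALU i0+i1 pair
#1 head=2: mul.MUL i2 no-port MUL/MEM
#2 head=3: st.MEM i3 no-port MEM/MUL
#3 head=4: mul.MUL bne.BR i4+i5 pair
#4 head=6: xor.ALU ld.MEM i6+i7 pair
#5 head=8: xor.ALU sll.ALU i8+i9 pair
#6 head=10: add.ALU i10 RAW r3
#7 head=11: st.MEM or.ALU i11+i12 pair
#8 head=13: bne.BR i13 tail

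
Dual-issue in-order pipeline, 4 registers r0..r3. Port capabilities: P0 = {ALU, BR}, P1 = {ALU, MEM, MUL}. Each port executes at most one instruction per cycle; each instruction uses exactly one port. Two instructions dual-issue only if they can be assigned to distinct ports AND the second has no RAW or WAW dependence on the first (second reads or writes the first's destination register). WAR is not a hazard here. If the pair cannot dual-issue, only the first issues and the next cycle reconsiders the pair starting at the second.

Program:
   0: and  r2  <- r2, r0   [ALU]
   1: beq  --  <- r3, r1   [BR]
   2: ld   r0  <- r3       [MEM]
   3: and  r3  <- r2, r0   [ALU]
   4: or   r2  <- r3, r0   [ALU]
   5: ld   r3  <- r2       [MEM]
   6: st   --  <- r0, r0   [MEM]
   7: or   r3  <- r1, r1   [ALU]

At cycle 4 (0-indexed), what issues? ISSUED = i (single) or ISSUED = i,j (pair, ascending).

ISSUED = 5

t=0 i0,i1:and.ALU+beq.BR ; 2-wide
t=1 i2:ld.MEM ; RAW r0
t=2 i3:and.ALU ; RAW r3
t=3 i4:or.ALU ; RAW r2
t=4 i5:ld.MEM ; no-port MEM/MEM
t=5 i6,i7:st.MEM+or.ALU ; 2-wide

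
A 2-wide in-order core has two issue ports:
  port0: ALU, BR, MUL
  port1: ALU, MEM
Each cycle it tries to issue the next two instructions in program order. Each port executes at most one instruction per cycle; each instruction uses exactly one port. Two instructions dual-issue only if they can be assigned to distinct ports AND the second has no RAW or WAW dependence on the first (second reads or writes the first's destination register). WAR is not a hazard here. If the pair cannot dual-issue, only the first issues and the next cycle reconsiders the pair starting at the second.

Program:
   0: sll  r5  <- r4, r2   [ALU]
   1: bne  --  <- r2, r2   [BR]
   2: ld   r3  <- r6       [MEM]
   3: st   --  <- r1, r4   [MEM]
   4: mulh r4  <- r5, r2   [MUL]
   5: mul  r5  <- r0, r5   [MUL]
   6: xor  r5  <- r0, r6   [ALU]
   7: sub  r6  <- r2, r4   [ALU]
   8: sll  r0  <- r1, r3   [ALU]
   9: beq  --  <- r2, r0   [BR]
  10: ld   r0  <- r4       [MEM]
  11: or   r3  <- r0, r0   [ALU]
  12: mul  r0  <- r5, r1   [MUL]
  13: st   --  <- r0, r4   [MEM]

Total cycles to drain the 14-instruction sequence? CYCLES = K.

CYCLES = 9

  cy0 -> i0,i1 (sll/bne) dual
  cy1 -> i2 (ld) no-port MEM/MEM
  cy2 -> i3,i4 (st/mulh) dual
  cy3 -> i5 (mul) WAW r5
  cy4 -> i6,i7 (xor/sub) dual
  cy5 -> i8 (sll) RAW r0
  cy6 -> i9,i10 (beq/ld) dual
  cy7 -> i11,i12 (or/mul) dual
  cy8 -> i13 (st) tail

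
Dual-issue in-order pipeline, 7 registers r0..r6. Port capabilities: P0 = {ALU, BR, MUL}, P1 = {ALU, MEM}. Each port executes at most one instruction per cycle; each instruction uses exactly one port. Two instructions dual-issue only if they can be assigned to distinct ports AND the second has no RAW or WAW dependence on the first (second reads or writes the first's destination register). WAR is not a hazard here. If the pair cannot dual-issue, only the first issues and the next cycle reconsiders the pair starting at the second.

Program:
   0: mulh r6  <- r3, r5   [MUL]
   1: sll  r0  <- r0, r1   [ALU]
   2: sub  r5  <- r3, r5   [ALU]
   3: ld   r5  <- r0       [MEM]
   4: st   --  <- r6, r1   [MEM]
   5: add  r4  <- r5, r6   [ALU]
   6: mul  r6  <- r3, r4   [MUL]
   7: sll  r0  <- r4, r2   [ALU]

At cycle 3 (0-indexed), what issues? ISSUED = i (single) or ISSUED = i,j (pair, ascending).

0. mulh+sll @i0,i1  | 2-wide
1. sub @i2  | WAW r5
2. ld @i3  | no-port MEM/MEM
3. st+add @i4,i5  | 2-wide
4. mul+sll @i6,i7  | 2-wide

ISSUED = 4,5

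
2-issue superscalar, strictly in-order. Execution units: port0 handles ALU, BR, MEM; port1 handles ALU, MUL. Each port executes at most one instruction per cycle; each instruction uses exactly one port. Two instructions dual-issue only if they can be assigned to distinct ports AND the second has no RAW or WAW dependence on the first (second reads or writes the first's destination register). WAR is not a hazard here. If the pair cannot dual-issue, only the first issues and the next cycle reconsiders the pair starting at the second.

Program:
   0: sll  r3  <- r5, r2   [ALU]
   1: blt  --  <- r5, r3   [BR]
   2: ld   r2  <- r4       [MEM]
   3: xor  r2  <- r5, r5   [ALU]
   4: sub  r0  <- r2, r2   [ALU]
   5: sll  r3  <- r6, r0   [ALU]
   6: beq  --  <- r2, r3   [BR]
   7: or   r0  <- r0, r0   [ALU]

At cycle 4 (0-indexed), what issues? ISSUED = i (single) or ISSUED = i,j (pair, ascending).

ISSUED = 4

#0 head=0: sll i0 RAW r3
#1 head=1: blt i1 no-port BR/MEM
#2 head=2: ld i2 WAW r2
#3 head=3: xor i3 RAW r2
#4 head=4: sub i4 RAW r0
#5 head=5: sll i5 RAW r3
#6 head=6: beq+or i6,i7 2-wide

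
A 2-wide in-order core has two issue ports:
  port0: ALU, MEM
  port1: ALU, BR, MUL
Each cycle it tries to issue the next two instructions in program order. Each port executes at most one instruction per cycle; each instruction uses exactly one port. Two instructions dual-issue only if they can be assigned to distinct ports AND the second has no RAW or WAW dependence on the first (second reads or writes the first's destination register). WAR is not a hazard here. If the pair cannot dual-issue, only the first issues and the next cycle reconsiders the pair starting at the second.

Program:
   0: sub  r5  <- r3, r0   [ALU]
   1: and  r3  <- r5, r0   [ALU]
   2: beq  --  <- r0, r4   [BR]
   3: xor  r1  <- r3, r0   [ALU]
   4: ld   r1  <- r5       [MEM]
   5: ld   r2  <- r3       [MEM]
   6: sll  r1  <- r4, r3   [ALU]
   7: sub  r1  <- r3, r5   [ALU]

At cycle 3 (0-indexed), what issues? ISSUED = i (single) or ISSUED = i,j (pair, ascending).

ISSUED = 4

c0: i0 sub  RAW r5
c1: i1&i2 and;beq  pair
c2: i3 xor  WAW r1
c3: i4 ld  no-port MEM/MEM
c4: i5&i6 ld;sll  pair
c5: i7 sub  tail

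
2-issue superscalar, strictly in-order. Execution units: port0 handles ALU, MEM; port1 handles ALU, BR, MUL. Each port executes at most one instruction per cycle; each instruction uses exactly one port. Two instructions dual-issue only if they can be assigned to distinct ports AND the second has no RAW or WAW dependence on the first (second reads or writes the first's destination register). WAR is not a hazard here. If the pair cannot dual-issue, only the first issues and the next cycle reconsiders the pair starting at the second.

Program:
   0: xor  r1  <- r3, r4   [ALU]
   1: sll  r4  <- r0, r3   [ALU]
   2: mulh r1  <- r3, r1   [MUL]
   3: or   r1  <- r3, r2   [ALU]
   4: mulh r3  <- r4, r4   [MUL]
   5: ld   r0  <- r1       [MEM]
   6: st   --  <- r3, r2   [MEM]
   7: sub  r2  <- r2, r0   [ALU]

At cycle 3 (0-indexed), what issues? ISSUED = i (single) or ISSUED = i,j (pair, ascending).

ISSUED = 5

0. xor;sll @i0,i1  | 2-wide
1. mulh @i2  | WAW r1
2. or;mulh @i3,i4  | 2-wide
3. ld @i5  | no-port MEM/MEM
4. st;sub @i6,i7  | 2-wide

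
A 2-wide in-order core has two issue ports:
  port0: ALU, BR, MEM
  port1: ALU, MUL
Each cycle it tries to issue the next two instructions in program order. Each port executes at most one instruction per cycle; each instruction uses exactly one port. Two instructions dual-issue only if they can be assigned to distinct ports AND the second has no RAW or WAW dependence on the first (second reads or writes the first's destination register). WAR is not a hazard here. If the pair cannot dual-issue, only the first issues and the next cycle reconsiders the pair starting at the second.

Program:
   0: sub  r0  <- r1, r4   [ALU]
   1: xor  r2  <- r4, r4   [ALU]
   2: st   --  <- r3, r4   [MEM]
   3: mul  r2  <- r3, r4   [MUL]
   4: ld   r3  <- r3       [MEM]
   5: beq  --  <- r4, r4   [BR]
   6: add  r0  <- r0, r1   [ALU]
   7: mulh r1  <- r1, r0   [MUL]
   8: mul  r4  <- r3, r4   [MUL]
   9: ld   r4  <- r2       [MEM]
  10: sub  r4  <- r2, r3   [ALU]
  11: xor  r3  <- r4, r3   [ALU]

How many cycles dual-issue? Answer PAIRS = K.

0. sub.ALU/xor.ALU @i0/i1  | dual
1. st.MEM/mul.MUL @i2/i3  | dual
2. ld.MEM @i4  | no-port MEM/BR
3. beq.BR/add.ALU @i5/i6  | dual
4. mulh.MUL @i7  | no-port MUL/MUL
5. mul.MUL @i8  | WAW r4
6. ld.MEM @i9  | WAW r4
7. sub.ALU @i10  | RAW r4
8. xor.ALU @i11  | tail

PAIRS = 3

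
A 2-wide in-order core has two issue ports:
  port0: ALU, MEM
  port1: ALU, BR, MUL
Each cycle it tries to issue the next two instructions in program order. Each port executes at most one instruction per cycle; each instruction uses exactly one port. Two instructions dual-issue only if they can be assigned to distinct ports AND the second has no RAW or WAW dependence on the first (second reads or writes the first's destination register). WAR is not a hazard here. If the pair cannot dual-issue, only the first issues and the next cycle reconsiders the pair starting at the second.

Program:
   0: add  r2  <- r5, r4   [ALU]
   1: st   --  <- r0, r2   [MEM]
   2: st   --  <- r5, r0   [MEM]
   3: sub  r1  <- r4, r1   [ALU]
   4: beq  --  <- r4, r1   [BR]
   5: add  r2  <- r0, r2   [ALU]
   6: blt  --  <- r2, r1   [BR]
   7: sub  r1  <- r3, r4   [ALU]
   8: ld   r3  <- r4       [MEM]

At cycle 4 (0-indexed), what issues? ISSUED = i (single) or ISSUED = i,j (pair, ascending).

ISSUED = 6,7

  cy0 -> i0 (add) RAW r2
  cy1 -> i1 (st) no-port MEM/MEM
  cy2 -> i2,i3 (st sub) dual
  cy3 -> i4,i5 (beq add) dual
  cy4 -> i6,i7 (blt sub) dual
  cy5 -> i8 (ld) tail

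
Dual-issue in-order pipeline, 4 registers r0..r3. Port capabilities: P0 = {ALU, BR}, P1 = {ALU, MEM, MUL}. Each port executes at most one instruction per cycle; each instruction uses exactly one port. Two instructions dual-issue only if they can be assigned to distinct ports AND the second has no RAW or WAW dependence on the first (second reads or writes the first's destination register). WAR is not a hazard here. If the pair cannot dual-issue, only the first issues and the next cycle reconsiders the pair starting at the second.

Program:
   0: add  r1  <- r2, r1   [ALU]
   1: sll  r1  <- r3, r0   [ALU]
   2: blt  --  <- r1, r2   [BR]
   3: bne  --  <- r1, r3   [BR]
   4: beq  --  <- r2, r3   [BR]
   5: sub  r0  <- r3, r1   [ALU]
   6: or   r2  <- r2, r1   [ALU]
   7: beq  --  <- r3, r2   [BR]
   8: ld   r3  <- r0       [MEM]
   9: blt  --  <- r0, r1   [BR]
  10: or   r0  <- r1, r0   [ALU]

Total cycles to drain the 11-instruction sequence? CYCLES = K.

0. add @i0  | WAW r1
1. sll @i1  | RAW r1
2. blt @i2  | no-port BR/BR
3. bne @i3  | no-port BR/BR
4. beq/sub @i4+i5  | pair
5. or @i6  | RAW r2
6. beq/ld @i7+i8  | pair
7. blt/or @i9+i10  | pair

CYCLES = 8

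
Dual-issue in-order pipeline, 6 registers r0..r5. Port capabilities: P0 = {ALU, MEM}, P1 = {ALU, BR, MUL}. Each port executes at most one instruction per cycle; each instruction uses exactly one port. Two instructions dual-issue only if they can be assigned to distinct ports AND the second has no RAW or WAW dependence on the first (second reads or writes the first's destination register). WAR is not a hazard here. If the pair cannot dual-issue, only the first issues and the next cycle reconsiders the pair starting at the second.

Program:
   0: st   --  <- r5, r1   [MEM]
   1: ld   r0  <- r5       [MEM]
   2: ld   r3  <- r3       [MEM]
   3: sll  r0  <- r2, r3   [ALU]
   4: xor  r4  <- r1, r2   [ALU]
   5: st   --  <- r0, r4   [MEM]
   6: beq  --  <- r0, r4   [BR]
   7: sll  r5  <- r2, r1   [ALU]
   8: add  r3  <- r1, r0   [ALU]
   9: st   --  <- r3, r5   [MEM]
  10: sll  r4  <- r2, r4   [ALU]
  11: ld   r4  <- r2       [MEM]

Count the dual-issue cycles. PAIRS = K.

PAIRS = 4

c0: i0 st  no-port MEM/MEM
c1: i1 ld  no-port MEM/MEM
c2: i2 ld  RAW r3
c3: i3&i4 sll+xor  2-wide
c4: i5&i6 st+beq  2-wide
c5: i7&i8 sll+add  2-wide
c6: i9&i10 st+sll  2-wide
c7: i11 ld  tail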